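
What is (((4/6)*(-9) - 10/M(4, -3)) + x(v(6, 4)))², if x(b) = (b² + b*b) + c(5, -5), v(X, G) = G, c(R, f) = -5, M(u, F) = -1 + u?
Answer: 2809/9 ≈ 312.11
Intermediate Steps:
x(b) = -5 + 2*b² (x(b) = (b² + b*b) - 5 = (b² + b²) - 5 = 2*b² - 5 = -5 + 2*b²)
(((4/6)*(-9) - 10/M(4, -3)) + x(v(6, 4)))² = (((4/6)*(-9) - 10/(-1 + 4)) + (-5 + 2*4²))² = (((4*(⅙))*(-9) - 10/3) + (-5 + 2*16))² = (((⅔)*(-9) - 10*⅓) + (-5 + 32))² = ((-6 - 10/3) + 27)² = (-28/3 + 27)² = (53/3)² = 2809/9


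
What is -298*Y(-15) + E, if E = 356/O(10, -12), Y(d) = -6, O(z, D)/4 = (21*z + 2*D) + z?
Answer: 350537/196 ≈ 1788.5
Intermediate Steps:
O(z, D) = 8*D + 88*z (O(z, D) = 4*((21*z + 2*D) + z) = 4*((2*D + 21*z) + z) = 4*(2*D + 22*z) = 8*D + 88*z)
E = 89/196 (E = 356/(8*(-12) + 88*10) = 356/(-96 + 880) = 356/784 = 356*(1/784) = 89/196 ≈ 0.45408)
-298*Y(-15) + E = -298*(-6) + 89/196 = 1788 + 89/196 = 350537/196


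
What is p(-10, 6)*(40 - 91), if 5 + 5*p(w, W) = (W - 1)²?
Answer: -204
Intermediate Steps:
p(w, W) = -1 + (-1 + W)²/5 (p(w, W) = -1 + (W - 1)²/5 = -1 + (-1 + W)²/5)
p(-10, 6)*(40 - 91) = (-1 + (-1 + 6)²/5)*(40 - 91) = (-1 + (⅕)*5²)*(-51) = (-1 + (⅕)*25)*(-51) = (-1 + 5)*(-51) = 4*(-51) = -204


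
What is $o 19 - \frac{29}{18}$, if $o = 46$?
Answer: $\frac{15703}{18} \approx 872.39$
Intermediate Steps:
$o 19 - \frac{29}{18} = 46 \cdot 19 - \frac{29}{18} = 874 - \frac{29}{18} = \frac{15703}{18}$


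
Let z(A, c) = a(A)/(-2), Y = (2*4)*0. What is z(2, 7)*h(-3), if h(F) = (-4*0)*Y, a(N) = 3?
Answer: 0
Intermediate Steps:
Y = 0 (Y = 8*0 = 0)
z(A, c) = -3/2 (z(A, c) = 3/(-2) = 3*(-½) = -3/2)
h(F) = 0 (h(F) = -4*0*0 = 0*0 = 0)
z(2, 7)*h(-3) = -3/2*0 = 0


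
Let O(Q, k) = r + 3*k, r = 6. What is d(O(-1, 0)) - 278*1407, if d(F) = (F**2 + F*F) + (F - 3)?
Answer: -391071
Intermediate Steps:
O(Q, k) = 6 + 3*k
d(F) = -3 + F + 2*F**2 (d(F) = (F**2 + F**2) + (-3 + F) = 2*F**2 + (-3 + F) = -3 + F + 2*F**2)
d(O(-1, 0)) - 278*1407 = (-3 + (6 + 3*0) + 2*(6 + 3*0)**2) - 278*1407 = (-3 + (6 + 0) + 2*(6 + 0)**2) - 391146 = (-3 + 6 + 2*6**2) - 391146 = (-3 + 6 + 2*36) - 391146 = (-3 + 6 + 72) - 391146 = 75 - 391146 = -391071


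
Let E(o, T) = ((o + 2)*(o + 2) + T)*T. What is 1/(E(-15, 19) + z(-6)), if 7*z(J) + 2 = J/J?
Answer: 7/25003 ≈ 0.00027997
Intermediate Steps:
E(o, T) = T*(T + (2 + o)**2) (E(o, T) = ((2 + o)*(2 + o) + T)*T = ((2 + o)**2 + T)*T = (T + (2 + o)**2)*T = T*(T + (2 + o)**2))
z(J) = -1/7 (z(J) = -2/7 + (J/J)/7 = -2/7 + (1/7)*1 = -2/7 + 1/7 = -1/7)
1/(E(-15, 19) + z(-6)) = 1/(19*(19 + (2 - 15)**2) - 1/7) = 1/(19*(19 + (-13)**2) - 1/7) = 1/(19*(19 + 169) - 1/7) = 1/(19*188 - 1/7) = 1/(3572 - 1/7) = 1/(25003/7) = 7/25003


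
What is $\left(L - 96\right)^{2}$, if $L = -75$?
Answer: $29241$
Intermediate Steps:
$\left(L - 96\right)^{2} = \left(-75 - 96\right)^{2} = \left(-171\right)^{2} = 29241$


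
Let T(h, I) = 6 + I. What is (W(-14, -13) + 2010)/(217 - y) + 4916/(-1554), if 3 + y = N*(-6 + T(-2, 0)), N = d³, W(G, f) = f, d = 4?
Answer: 1010909/170940 ≈ 5.9138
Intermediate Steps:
N = 64 (N = 4³ = 64)
y = -3 (y = -3 + 64*(-6 + (6 + 0)) = -3 + 64*(-6 + 6) = -3 + 64*0 = -3 + 0 = -3)
(W(-14, -13) + 2010)/(217 - y) + 4916/(-1554) = (-13 + 2010)/(217 - 1*(-3)) + 4916/(-1554) = 1997/(217 + 3) + 4916*(-1/1554) = 1997/220 - 2458/777 = 1010909/170940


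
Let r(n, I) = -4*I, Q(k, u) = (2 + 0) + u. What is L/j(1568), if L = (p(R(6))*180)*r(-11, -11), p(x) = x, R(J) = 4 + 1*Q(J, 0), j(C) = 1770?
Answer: 1584/59 ≈ 26.847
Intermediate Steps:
Q(k, u) = 2 + u
R(J) = 6 (R(J) = 4 + 1*(2 + 0) = 4 + 1*2 = 4 + 2 = 6)
L = 47520 (L = (6*180)*(-4*(-11)) = 1080*44 = 47520)
L/j(1568) = 47520/1770 = 47520*(1/1770) = 1584/59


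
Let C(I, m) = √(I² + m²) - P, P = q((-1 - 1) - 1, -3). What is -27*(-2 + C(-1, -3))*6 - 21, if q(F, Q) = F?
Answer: -183 - 162*√10 ≈ -695.29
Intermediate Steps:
P = -3 (P = (-1 - 1) - 1 = -2 - 1 = -3)
C(I, m) = 3 + √(I² + m²) (C(I, m) = √(I² + m²) - 1*(-3) = √(I² + m²) + 3 = 3 + √(I² + m²))
-27*(-2 + C(-1, -3))*6 - 21 = -27*(-2 + (3 + √((-1)² + (-3)²)))*6 - 21 = -27*(-2 + (3 + √(1 + 9)))*6 - 21 = -27*(-2 + (3 + √10))*6 - 21 = -27*(1 + √10)*6 - 21 = -27*(6 + 6*√10) - 21 = (-162 - 162*√10) - 21 = -183 - 162*√10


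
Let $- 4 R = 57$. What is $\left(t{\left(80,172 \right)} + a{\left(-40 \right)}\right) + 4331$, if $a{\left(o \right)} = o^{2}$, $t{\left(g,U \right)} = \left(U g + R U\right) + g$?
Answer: $17320$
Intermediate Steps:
$R = - \frac{57}{4}$ ($R = \left(- \frac{1}{4}\right) 57 = - \frac{57}{4} \approx -14.25$)
$t{\left(g,U \right)} = g - \frac{57 U}{4} + U g$ ($t{\left(g,U \right)} = \left(U g - \frac{57 U}{4}\right) + g = \left(- \frac{57 U}{4} + U g\right) + g = g - \frac{57 U}{4} + U g$)
$\left(t{\left(80,172 \right)} + a{\left(-40 \right)}\right) + 4331 = \left(\left(80 - 2451 + 172 \cdot 80\right) + \left(-40\right)^{2}\right) + 4331 = \left(\left(80 - 2451 + 13760\right) + 1600\right) + 4331 = \left(11389 + 1600\right) + 4331 = 12989 + 4331 = 17320$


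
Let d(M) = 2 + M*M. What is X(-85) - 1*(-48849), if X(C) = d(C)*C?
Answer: -565446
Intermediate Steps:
d(M) = 2 + M²
X(C) = C*(2 + C²) (X(C) = (2 + C²)*C = C*(2 + C²))
X(-85) - 1*(-48849) = -85*(2 + (-85)²) - 1*(-48849) = -85*(2 + 7225) + 48849 = -85*7227 + 48849 = -614295 + 48849 = -565446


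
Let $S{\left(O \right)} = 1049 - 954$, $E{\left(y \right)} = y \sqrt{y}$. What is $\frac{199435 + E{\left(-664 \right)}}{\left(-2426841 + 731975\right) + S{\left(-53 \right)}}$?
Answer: $- \frac{199435}{1694771} + \frac{1328 i \sqrt{166}}{1694771} \approx -0.11768 + 0.010096 i$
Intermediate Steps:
$E{\left(y \right)} = y^{\frac{3}{2}}$
$S{\left(O \right)} = 95$
$\frac{199435 + E{\left(-664 \right)}}{\left(-2426841 + 731975\right) + S{\left(-53 \right)}} = \frac{199435 + \left(-664\right)^{\frac{3}{2}}}{\left(-2426841 + 731975\right) + 95} = \frac{199435 - 1328 i \sqrt{166}}{-1694866 + 95} = \frac{199435 - 1328 i \sqrt{166}}{-1694771} = \left(199435 - 1328 i \sqrt{166}\right) \left(- \frac{1}{1694771}\right) = - \frac{199435}{1694771} + \frac{1328 i \sqrt{166}}{1694771}$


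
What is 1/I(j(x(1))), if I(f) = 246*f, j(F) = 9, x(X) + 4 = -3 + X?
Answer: 1/2214 ≈ 0.00045167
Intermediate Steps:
x(X) = -7 + X (x(X) = -4 + (-3 + X) = -7 + X)
1/I(j(x(1))) = 1/(246*9) = 1/2214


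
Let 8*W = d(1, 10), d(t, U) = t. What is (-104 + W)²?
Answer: 690561/64 ≈ 10790.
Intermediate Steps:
W = ⅛ (W = (⅛)*1 = ⅛ ≈ 0.12500)
(-104 + W)² = (-104 + ⅛)² = (-831/8)² = 690561/64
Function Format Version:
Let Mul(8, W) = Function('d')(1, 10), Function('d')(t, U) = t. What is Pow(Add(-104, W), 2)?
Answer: Rational(690561, 64) ≈ 10790.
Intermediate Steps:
W = Rational(1, 8) (W = Mul(Rational(1, 8), 1) = Rational(1, 8) ≈ 0.12500)
Pow(Add(-104, W), 2) = Pow(Add(-104, Rational(1, 8)), 2) = Pow(Rational(-831, 8), 2) = Rational(690561, 64)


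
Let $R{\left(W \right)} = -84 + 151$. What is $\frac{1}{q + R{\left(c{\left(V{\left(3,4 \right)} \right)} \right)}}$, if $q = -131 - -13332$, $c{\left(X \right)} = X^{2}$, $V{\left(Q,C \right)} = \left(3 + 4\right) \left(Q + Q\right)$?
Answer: $\frac{1}{13268} \approx 7.5369 \cdot 10^{-5}$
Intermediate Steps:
$V{\left(Q,C \right)} = 14 Q$ ($V{\left(Q,C \right)} = 7 \cdot 2 Q = 14 Q$)
$R{\left(W \right)} = 67$
$q = 13201$ ($q = -131 + 13332 = 13201$)
$\frac{1}{q + R{\left(c{\left(V{\left(3,4 \right)} \right)} \right)}} = \frac{1}{13201 + 67} = \frac{1}{13268}$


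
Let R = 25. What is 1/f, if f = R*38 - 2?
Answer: 1/948 ≈ 0.0010549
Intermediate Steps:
f = 948 (f = 25*38 - 2 = 950 - 2 = 948)
1/f = 1/948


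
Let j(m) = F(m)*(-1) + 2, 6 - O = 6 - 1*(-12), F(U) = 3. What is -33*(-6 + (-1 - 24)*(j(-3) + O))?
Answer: -10527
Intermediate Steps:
O = -12 (O = 6 - (6 - 1*(-12)) = 6 - (6 + 12) = 6 - 1*18 = 6 - 18 = -12)
j(m) = -1 (j(m) = 3*(-1) + 2 = -3 + 2 = -1)
-33*(-6 + (-1 - 24)*(j(-3) + O)) = -33*(-6 + (-1 - 24)*(-1 - 12)) = -33*(-6 - 25*(-13)) = -33*(-6 + 325) = -33*319 = -10527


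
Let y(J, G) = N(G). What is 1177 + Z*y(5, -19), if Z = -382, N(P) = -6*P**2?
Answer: 828589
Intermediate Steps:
y(J, G) = -6*G**2
1177 + Z*y(5, -19) = 1177 - (-2292)*(-19)**2 = 1177 - (-2292)*361 = 1177 - 382*(-2166) = 1177 + 827412 = 828589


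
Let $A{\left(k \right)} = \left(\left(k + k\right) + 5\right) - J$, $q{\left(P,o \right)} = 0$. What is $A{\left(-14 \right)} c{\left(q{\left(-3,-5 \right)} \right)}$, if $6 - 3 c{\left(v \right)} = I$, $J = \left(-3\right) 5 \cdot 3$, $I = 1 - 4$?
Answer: $66$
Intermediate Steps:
$I = -3$ ($I = 1 - 4 = -3$)
$J = -45$ ($J = \left(-15\right) 3 = -45$)
$A{\left(k \right)} = 50 + 2 k$ ($A{\left(k \right)} = \left(\left(k + k\right) + 5\right) - -45 = \left(2 k + 5\right) + 45 = \left(5 + 2 k\right) + 45 = 50 + 2 k$)
$c{\left(v \right)} = 3$ ($c{\left(v \right)} = 2 - -1 = 2 + 1 = 3$)
$A{\left(-14 \right)} c{\left(q{\left(-3,-5 \right)} \right)} = \left(50 + 2 \left(-14\right)\right) 3 = \left(50 - 28\right) 3 = 22 \cdot 3 = 66$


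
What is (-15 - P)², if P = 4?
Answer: 361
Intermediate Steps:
(-15 - P)² = (-15 - 1*4)² = (-15 - 4)² = (-19)² = 361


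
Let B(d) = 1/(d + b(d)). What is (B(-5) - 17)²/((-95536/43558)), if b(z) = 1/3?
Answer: -1264946099/9362528 ≈ -135.11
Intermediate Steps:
b(z) = ⅓
B(d) = 1/(⅓ + d) (B(d) = 1/(d + ⅓) = 1/(⅓ + d))
(B(-5) - 17)²/((-95536/43558)) = (3/(1 + 3*(-5)) - 17)²/((-95536/43558)) = (3/(1 - 15) - 17)²/((-95536*1/43558)) = (3/(-14) - 17)²/(-47768/21779) = (3*(-1/14) - 17)²*(-21779/47768) = (-3/14 - 17)²*(-21779/47768) = (-241/14)²*(-21779/47768) = (58081/196)*(-21779/47768) = -1264946099/9362528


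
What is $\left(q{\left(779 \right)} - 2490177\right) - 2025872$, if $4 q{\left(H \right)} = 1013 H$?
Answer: $- \frac{17275069}{4} \approx -4.3188 \cdot 10^{6}$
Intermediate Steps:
$q{\left(H \right)} = \frac{1013 H}{4}$
$\left(q{\left(779 \right)} - 2490177\right) - 2025872 = \left(\frac{1013}{4} \cdot 779 - 2490177\right) - 2025872 = \left(\frac{789127}{4} - 2490177\right) - 2025872 = - \frac{9171581}{4} - 2025872 = - \frac{17275069}{4}$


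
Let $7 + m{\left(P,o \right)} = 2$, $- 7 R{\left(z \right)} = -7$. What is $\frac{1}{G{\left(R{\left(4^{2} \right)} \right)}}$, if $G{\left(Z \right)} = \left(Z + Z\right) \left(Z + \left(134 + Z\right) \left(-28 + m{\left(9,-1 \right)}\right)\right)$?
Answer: $- \frac{1}{8908} \approx -0.00011226$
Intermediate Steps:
$R{\left(z \right)} = 1$ ($R{\left(z \right)} = \left(- \frac{1}{7}\right) \left(-7\right) = 1$)
$m{\left(P,o \right)} = -5$ ($m{\left(P,o \right)} = -7 + 2 = -5$)
$G{\left(Z \right)} = 2 Z \left(-4422 - 32 Z\right)$ ($G{\left(Z \right)} = \left(Z + Z\right) \left(Z + \left(134 + Z\right) \left(-28 - 5\right)\right) = 2 Z \left(Z + \left(134 + Z\right) \left(-33\right)\right) = 2 Z \left(Z - \left(4422 + 33 Z\right)\right) = 2 Z \left(-4422 - 32 Z\right)$)
$\frac{1}{G{\left(R{\left(4^{2} \right)} \right)}} = \frac{1}{\left(-4\right) 1 \left(2211 + 16 \cdot 1\right)} = \frac{1}{\left(-4\right) 1 \left(2211 + 16\right)} = \frac{1}{\left(-4\right) 1 \cdot 2227} = \frac{1}{-8908} = - \frac{1}{8908}$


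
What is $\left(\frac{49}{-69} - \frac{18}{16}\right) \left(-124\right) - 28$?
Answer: $\frac{27539}{138} \approx 199.56$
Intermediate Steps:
$\left(\frac{49}{-69} - \frac{18}{16}\right) \left(-124\right) - 28 = \left(49 \left(- \frac{1}{69}\right) - \frac{9}{8}\right) \left(-124\right) - 28 = \left(- \frac{49}{69} - \frac{9}{8}\right) \left(-124\right) - 28 = \left(- \frac{1013}{552}\right) \left(-124\right) - 28 = \frac{31403}{138} - 28 = \frac{27539}{138}$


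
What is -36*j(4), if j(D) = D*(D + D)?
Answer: -1152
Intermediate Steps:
j(D) = 2*D² (j(D) = D*(2*D) = 2*D²)
-36*j(4) = -72*4² = -72*16 = -36*32 = -1152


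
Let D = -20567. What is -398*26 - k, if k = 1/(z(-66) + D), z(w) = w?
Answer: -213510283/20633 ≈ -10348.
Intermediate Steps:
k = -1/20633 (k = 1/(-66 - 20567) = 1/(-20633) = -1/20633 ≈ -4.8466e-5)
-398*26 - k = -398*26 - 1*(-1/20633) = -10348 + 1/20633 = -213510283/20633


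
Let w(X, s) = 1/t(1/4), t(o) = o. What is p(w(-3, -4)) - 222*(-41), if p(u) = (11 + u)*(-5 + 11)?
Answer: 9192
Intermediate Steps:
w(X, s) = 4 (w(X, s) = 1/(1/4) = 1/(¼) = 4)
p(u) = 66 + 6*u (p(u) = (11 + u)*6 = 66 + 6*u)
p(w(-3, -4)) - 222*(-41) = (66 + 6*4) - 222*(-41) = (66 + 24) + 9102 = 90 + 9102 = 9192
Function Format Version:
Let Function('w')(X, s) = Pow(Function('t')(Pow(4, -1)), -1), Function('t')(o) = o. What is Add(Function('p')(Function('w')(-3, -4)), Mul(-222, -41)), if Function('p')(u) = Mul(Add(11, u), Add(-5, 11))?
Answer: 9192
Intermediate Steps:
Function('w')(X, s) = 4 (Function('w')(X, s) = Pow(Pow(4, -1), -1) = Pow(Rational(1, 4), -1) = 4)
Function('p')(u) = Add(66, Mul(6, u)) (Function('p')(u) = Mul(Add(11, u), 6) = Add(66, Mul(6, u)))
Add(Function('p')(Function('w')(-3, -4)), Mul(-222, -41)) = Add(Add(66, Mul(6, 4)), Mul(-222, -41)) = Add(Add(66, 24), 9102) = Add(90, 9102) = 9192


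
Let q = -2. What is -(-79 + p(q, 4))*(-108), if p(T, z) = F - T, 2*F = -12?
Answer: -8964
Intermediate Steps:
F = -6 (F = (½)*(-12) = -6)
p(T, z) = -6 - T
-(-79 + p(q, 4))*(-108) = -(-79 + (-6 - 1*(-2)))*(-108) = -(-79 + (-6 + 2))*(-108) = -(-79 - 4)*(-108) = -(-83)*(-108) = -1*8964 = -8964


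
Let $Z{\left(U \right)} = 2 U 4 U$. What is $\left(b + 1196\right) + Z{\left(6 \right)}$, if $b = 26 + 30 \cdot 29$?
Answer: $2380$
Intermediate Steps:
$b = 896$ ($b = 26 + 870 = 896$)
$Z{\left(U \right)} = 8 U^{2}$ ($Z{\left(U \right)} = 8 U U = 8 U^{2}$)
$\left(b + 1196\right) + Z{\left(6 \right)} = \left(896 + 1196\right) + 8 \cdot 6^{2} = 2092 + 8 \cdot 36 = 2092 + 288 = 2380$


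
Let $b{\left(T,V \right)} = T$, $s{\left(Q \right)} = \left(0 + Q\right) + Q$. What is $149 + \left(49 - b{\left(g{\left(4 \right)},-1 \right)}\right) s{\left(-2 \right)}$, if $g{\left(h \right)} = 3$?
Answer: $-35$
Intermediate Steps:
$s{\left(Q \right)} = 2 Q$ ($s{\left(Q \right)} = Q + Q = 2 Q$)
$149 + \left(49 - b{\left(g{\left(4 \right)},-1 \right)}\right) s{\left(-2 \right)} = 149 + \left(49 - 3\right) 2 \left(-2\right) = 149 + \left(49 - 3\right) \left(-4\right) = 149 + 46 \left(-4\right) = 149 - 184 = -35$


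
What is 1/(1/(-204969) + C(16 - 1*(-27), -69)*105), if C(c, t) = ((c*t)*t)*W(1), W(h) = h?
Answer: 204969/4405996201634 ≈ 4.6520e-8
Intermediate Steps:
C(c, t) = c*t² (C(c, t) = ((c*t)*t)*1 = (c*t²)*1 = c*t²)
1/(1/(-204969) + C(16 - 1*(-27), -69)*105) = 1/(1/(-204969) + ((16 - 1*(-27))*(-69)²)*105) = 1/(-1/204969 + ((16 + 27)*4761)*105) = 1/(-1/204969 + (43*4761)*105) = 1/(-1/204969 + 204723*105) = 1/(-1/204969 + 21495915) = 1/(4405996201634/204969) = 204969/4405996201634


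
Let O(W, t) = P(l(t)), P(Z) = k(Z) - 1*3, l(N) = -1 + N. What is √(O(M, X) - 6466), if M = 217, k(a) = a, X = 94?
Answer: 2*I*√1594 ≈ 79.85*I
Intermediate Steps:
P(Z) = -3 + Z (P(Z) = Z - 1*3 = Z - 3 = -3 + Z)
O(W, t) = -4 + t (O(W, t) = -3 + (-1 + t) = -4 + t)
√(O(M, X) - 6466) = √((-4 + 94) - 6466) = √(90 - 6466) = √(-6376) = 2*I*√1594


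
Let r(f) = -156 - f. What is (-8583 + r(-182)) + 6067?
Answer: -2490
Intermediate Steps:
(-8583 + r(-182)) + 6067 = (-8583 + (-156 - 1*(-182))) + 6067 = (-8583 + (-156 + 182)) + 6067 = (-8583 + 26) + 6067 = -8557 + 6067 = -2490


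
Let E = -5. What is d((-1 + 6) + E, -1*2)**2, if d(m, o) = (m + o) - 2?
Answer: 16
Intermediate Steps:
d(m, o) = -2 + m + o
d((-1 + 6) + E, -1*2)**2 = (-2 + ((-1 + 6) - 5) - 1*2)**2 = (-2 + (5 - 5) - 2)**2 = (-2 + 0 - 2)**2 = (-4)**2 = 16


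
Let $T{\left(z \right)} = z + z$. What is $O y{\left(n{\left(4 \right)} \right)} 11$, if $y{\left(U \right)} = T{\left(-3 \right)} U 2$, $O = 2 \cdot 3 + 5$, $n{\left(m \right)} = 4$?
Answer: $-5808$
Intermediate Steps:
$O = 11$ ($O = 6 + 5 = 11$)
$T{\left(z \right)} = 2 z$
$y{\left(U \right)} = - 12 U$ ($y{\left(U \right)} = 2 \left(-3\right) U 2 = - 6 U 2 = - 12 U$)
$O y{\left(n{\left(4 \right)} \right)} 11 = 11 \left(\left(-12\right) 4\right) 11 = 11 \left(-48\right) 11 = \left(-528\right) 11 = -5808$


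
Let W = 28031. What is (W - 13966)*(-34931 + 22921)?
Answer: -168920650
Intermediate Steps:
(W - 13966)*(-34931 + 22921) = (28031 - 13966)*(-34931 + 22921) = 14065*(-12010) = -168920650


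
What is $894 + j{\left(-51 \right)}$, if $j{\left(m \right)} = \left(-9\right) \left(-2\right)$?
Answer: $912$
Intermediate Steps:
$j{\left(m \right)} = 18$
$894 + j{\left(-51 \right)} = 894 + 18 = 912$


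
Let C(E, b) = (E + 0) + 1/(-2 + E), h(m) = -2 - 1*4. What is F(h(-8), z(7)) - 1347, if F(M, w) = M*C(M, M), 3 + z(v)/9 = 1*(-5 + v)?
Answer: -5241/4 ≈ -1310.3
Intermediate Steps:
h(m) = -6 (h(m) = -2 - 4 = -6)
z(v) = -72 + 9*v (z(v) = -27 + 9*(1*(-5 + v)) = -27 + 9*(-5 + v) = -27 + (-45 + 9*v) = -72 + 9*v)
C(E, b) = E + 1/(-2 + E)
F(M, w) = M*(1 + M**2 - 2*M)/(-2 + M) (F(M, w) = M*((1 + M**2 - 2*M)/(-2 + M)) = M*(1 + M**2 - 2*M)/(-2 + M))
F(h(-8), z(7)) - 1347 = -6*(1 + (-6)**2 - 2*(-6))/(-2 - 6) - 1347 = -6*(1 + 36 + 12)/(-8) - 1347 = -6*(-1/8)*49 - 1347 = 147/4 - 1347 = -5241/4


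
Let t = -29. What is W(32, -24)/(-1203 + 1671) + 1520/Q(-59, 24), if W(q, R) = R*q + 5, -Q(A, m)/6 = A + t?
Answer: 6427/5148 ≈ 1.2484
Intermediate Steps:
Q(A, m) = 174 - 6*A (Q(A, m) = -6*(A - 29) = -6*(-29 + A) = 174 - 6*A)
W(q, R) = 5 + R*q
W(32, -24)/(-1203 + 1671) + 1520/Q(-59, 24) = (5 - 24*32)/(-1203 + 1671) + 1520/(174 - 6*(-59)) = (5 - 768)/468 + 1520/(174 + 354) = -763*1/468 + 1520/528 = -763/468 + 1520*(1/528) = -763/468 + 95/33 = 6427/5148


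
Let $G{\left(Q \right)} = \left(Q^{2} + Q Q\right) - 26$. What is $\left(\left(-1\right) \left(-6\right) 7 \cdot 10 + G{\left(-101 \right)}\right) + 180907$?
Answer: $201703$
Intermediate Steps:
$G{\left(Q \right)} = -26 + 2 Q^{2}$ ($G{\left(Q \right)} = \left(Q^{2} + Q^{2}\right) - 26 = 2 Q^{2} - 26 = -26 + 2 Q^{2}$)
$\left(\left(-1\right) \left(-6\right) 7 \cdot 10 + G{\left(-101 \right)}\right) + 180907 = \left(\left(-1\right) \left(-6\right) 7 \cdot 10 - \left(26 - 2 \left(-101\right)^{2}\right)\right) + 180907 = \left(6 \cdot 7 \cdot 10 + \left(-26 + 2 \cdot 10201\right)\right) + 180907 = \left(42 \cdot 10 + \left(-26 + 20402\right)\right) + 180907 = \left(420 + 20376\right) + 180907 = 20796 + 180907 = 201703$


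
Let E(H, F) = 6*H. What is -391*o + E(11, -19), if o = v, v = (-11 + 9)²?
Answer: -1498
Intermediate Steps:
v = 4 (v = (-2)² = 4)
o = 4
-391*o + E(11, -19) = -391*4 + 6*11 = -1564 + 66 = -1498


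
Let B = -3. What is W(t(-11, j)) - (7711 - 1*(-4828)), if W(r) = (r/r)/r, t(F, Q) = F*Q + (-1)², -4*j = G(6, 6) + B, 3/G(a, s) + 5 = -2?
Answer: -739808/59 ≈ -12539.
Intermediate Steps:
G(a, s) = -3/7 (G(a, s) = 3/(-5 - 2) = 3/(-7) = 3*(-⅐) = -3/7)
j = 6/7 (j = -(-3/7 - 3)/4 = -¼*(-24/7) = 6/7 ≈ 0.85714)
t(F, Q) = 1 + F*Q (t(F, Q) = F*Q + 1 = 1 + F*Q)
W(r) = 1/r
W(t(-11, j)) - (7711 - 1*(-4828)) = 1/(1 - 11*6/7) - (7711 - 1*(-4828)) = 1/(1 - 66/7) - (7711 + 4828) = 1/(-59/7) - 1*12539 = -7/59 - 12539 = -739808/59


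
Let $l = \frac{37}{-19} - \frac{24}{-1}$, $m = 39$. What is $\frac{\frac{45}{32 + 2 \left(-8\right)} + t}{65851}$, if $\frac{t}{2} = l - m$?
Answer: $- \frac{9449}{20018704} \approx -0.00047201$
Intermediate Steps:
$l = \frac{419}{19}$ ($l = 37 \left(- \frac{1}{19}\right) - -24 = - \frac{37}{19} + 24 = \frac{419}{19} \approx 22.053$)
$t = - \frac{644}{19}$ ($t = 2 \left(\frac{419}{19} - 39\right) = 2 \left(- \frac{322}{19}\right) = - \frac{644}{19} \approx -33.895$)
$\frac{\frac{45}{32 + 2 \left(-8\right)} + t}{65851} = \frac{\frac{45}{32 + 2 \left(-8\right)} - \frac{644}{19}}{65851} = \left(\frac{45}{32 - 16} - \frac{644}{19}\right) \frac{1}{65851} = \left(\frac{45}{16} - \frac{644}{19}\right) \frac{1}{65851} = \left(- \frac{9449}{304}\right) \frac{1}{65851} = - \frac{9449}{20018704}$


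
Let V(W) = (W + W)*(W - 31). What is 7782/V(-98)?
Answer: 1297/4214 ≈ 0.30778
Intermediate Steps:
V(W) = 2*W*(-31 + W) (V(W) = (2*W)*(-31 + W) = 2*W*(-31 + W))
7782/V(-98) = 7782/((2*(-98)*(-31 - 98))) = 7782/((2*(-98)*(-129))) = 7782/25284 = 7782*(1/25284) = 1297/4214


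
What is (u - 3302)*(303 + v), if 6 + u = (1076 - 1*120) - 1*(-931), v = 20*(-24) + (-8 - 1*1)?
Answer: 264306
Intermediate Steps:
v = -489 (v = -480 + (-8 - 1) = -480 - 9 = -489)
u = 1881 (u = -6 + ((1076 - 1*120) - 1*(-931)) = -6 + ((1076 - 120) + 931) = -6 + (956 + 931) = -6 + 1887 = 1881)
(u - 3302)*(303 + v) = (1881 - 3302)*(303 - 489) = -1421*(-186) = 264306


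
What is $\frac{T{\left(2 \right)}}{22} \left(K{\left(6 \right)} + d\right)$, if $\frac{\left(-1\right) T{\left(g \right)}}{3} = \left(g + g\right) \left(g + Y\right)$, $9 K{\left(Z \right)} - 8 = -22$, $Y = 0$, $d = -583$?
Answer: $\frac{21044}{33} \approx 637.7$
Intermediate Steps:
$K{\left(Z \right)} = - \frac{14}{9}$ ($K{\left(Z \right)} = \frac{8}{9} + \frac{1}{9} \left(-22\right) = \frac{8}{9} - \frac{22}{9} = - \frac{14}{9}$)
$T{\left(g \right)} = - 6 g^{2}$ ($T{\left(g \right)} = - 3 \left(g + g\right) \left(g + 0\right) = - 3 \cdot 2 g g = - 3 \cdot 2 g^{2} = - 6 g^{2}$)
$\frac{T{\left(2 \right)}}{22} \left(K{\left(6 \right)} + d\right) = \frac{\left(-6\right) 2^{2}}{22} \left(- \frac{14}{9} - 583\right) = \left(-6\right) 4 \cdot \frac{1}{22} \left(- \frac{5261}{9}\right) = \left(-24\right) \frac{1}{22} \left(- \frac{5261}{9}\right) = \left(- \frac{12}{11}\right) \left(- \frac{5261}{9}\right) = \frac{21044}{33}$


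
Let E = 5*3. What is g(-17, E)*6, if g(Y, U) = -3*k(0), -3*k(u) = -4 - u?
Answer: -24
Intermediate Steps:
E = 15
k(u) = 4/3 + u/3 (k(u) = -(-4 - u)/3 = 4/3 + u/3)
g(Y, U) = -4 (g(Y, U) = -3*(4/3 + (⅓)*0) = -3*(4/3 + 0) = -3*4/3 = -4)
g(-17, E)*6 = -4*6 = -24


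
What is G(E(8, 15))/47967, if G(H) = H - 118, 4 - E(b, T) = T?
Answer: -43/15989 ≈ -0.0026894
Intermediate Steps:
E(b, T) = 4 - T
G(H) = -118 + H
G(E(8, 15))/47967 = (-118 + (4 - 1*15))/47967 = (-118 + (4 - 15))*(1/47967) = (-118 - 11)*(1/47967) = -129*1/47967 = -43/15989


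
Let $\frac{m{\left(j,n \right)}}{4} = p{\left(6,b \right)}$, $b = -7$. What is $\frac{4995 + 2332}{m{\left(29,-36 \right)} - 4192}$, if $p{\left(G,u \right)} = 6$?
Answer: $- \frac{7327}{4168} \approx -1.7579$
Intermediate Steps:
$m{\left(j,n \right)} = 24$ ($m{\left(j,n \right)} = 4 \cdot 6 = 24$)
$\frac{4995 + 2332}{m{\left(29,-36 \right)} - 4192} = \frac{4995 + 2332}{24 - 4192} = \frac{7327}{-4168} = 7327 \left(- \frac{1}{4168}\right) = - \frac{7327}{4168}$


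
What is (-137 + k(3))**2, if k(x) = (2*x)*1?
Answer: 17161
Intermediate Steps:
k(x) = 2*x
(-137 + k(3))**2 = (-137 + 2*3)**2 = (-137 + 6)**2 = (-131)**2 = 17161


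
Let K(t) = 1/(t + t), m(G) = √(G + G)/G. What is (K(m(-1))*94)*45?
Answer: 2115*I*√2/2 ≈ 1495.5*I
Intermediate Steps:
m(G) = √2/√G (m(G) = √(2*G)/G = (√2*√G)/G = √2/√G)
K(t) = 1/(2*t)
(K(m(-1))*94)*45 = ((1/(2*((√2/√(-1)))))*94)*45 = ((1/(2*((√2*(-I)))))*94)*45 = ((1/(2*((-I*√2))))*94)*45 = (((I*√2/2)/2)*94)*45 = ((I*√2/4)*94)*45 = (47*I*√2/2)*45 = 2115*I*√2/2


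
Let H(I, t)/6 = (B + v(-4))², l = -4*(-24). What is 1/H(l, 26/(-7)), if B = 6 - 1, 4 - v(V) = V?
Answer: 1/1014 ≈ 0.00098619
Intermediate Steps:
l = 96
v(V) = 4 - V
B = 5
H(I, t) = 1014 (H(I, t) = 6*(5 + (4 - 1*(-4)))² = 6*(5 + (4 + 4))² = 6*(5 + 8)² = 6*13² = 6*169 = 1014)
1/H(l, 26/(-7)) = 1/1014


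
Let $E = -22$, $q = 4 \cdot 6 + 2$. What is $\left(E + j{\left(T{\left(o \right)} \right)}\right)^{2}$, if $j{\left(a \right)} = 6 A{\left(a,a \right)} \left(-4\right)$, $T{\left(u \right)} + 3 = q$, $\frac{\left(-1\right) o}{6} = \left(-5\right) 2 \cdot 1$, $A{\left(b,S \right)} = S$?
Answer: $329476$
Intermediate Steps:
$o = 60$ ($o = - 6 \left(-5\right) 2 \cdot 1 = - 6 \left(\left(-10\right) 1\right) = \left(-6\right) \left(-10\right) = 60$)
$q = 26$ ($q = 24 + 2 = 26$)
$T{\left(u \right)} = 23$ ($T{\left(u \right)} = -3 + 26 = 23$)
$j{\left(a \right)} = - 24 a$ ($j{\left(a \right)} = 6 a \left(-4\right) = - 24 a$)
$\left(E + j{\left(T{\left(o \right)} \right)}\right)^{2} = \left(-22 - 552\right)^{2} = \left(-574\right)^{2} = 329476$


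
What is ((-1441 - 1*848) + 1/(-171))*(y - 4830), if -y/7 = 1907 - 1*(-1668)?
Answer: 11685844100/171 ≈ 6.8338e+7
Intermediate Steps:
y = -25025 (y = -7*(1907 - 1*(-1668)) = -7*(1907 + 1668) = -7*3575 = -25025)
((-1441 - 1*848) + 1/(-171))*(y - 4830) = ((-1441 - 1*848) + 1/(-171))*(-25025 - 4830) = ((-1441 - 848) - 1/171)*(-29855) = (-2289 - 1/171)*(-29855) = -391420/171*(-29855) = 11685844100/171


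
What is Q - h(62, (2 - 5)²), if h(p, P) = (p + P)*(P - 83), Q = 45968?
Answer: 51222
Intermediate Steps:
h(p, P) = (-83 + P)*(P + p) (h(p, P) = (P + p)*(-83 + P) = (-83 + P)*(P + p))
Q - h(62, (2 - 5)²) = 45968 - (((2 - 5)²)² - 83*(2 - 5)² - 83*62 + (2 - 5)²*62) = 45968 - (((-3)²)² - 83*(-3)² - 5146 + (-3)²*62) = 45968 - (9² - 83*9 - 5146 + 9*62) = 45968 - (81 - 747 - 5146 + 558) = 45968 - 1*(-5254) = 45968 + 5254 = 51222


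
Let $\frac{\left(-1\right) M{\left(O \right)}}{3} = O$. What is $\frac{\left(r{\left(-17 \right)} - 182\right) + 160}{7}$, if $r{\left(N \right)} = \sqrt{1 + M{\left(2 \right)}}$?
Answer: $- \frac{22}{7} + \frac{i \sqrt{5}}{7} \approx -3.1429 + 0.31944 i$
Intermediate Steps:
$M{\left(O \right)} = - 3 O$
$r{\left(N \right)} = i \sqrt{5}$ ($r{\left(N \right)} = \sqrt{1 - 6} = \sqrt{-5} = i \sqrt{5}$)
$\frac{\left(r{\left(-17 \right)} - 182\right) + 160}{7} = \frac{\left(i \sqrt{5} - 182\right) + 160}{7} = \left(\left(i \sqrt{5} - 182\right) + 160\right) \frac{1}{7} = \left(\left(-182 + i \sqrt{5}\right) + 160\right) \frac{1}{7} = \left(-22 + i \sqrt{5}\right) \frac{1}{7} = - \frac{22}{7} + \frac{i \sqrt{5}}{7}$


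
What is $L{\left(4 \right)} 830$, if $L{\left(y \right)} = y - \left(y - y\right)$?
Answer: $3320$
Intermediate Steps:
$L{\left(y \right)} = y$ ($L{\left(y \right)} = y - 0 = y + 0 = y$)
$L{\left(4 \right)} 830 = 4 \cdot 830 = 3320$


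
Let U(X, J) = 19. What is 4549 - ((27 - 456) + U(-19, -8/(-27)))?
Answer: 4959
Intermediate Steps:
4549 - ((27 - 456) + U(-19, -8/(-27))) = 4549 - ((27 - 456) + 19) = 4549 - (-429 + 19) = 4549 - 1*(-410) = 4549 + 410 = 4959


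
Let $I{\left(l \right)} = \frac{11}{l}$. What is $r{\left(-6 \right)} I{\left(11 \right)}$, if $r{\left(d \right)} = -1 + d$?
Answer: $-7$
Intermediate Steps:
$r{\left(-6 \right)} I{\left(11 \right)} = \left(-1 - 6\right) \frac{11}{11} = - 7 \cdot 11 \cdot \frac{1}{11} = \left(-7\right) 1 = -7$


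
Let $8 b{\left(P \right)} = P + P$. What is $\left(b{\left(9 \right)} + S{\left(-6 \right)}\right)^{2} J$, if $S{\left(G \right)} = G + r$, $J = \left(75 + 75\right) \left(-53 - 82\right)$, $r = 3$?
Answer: $- \frac{91125}{8} \approx -11391.0$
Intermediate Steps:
$b{\left(P \right)} = \frac{P}{4}$ ($b{\left(P \right)} = \frac{P + P}{8} = \frac{2 P}{8} = \frac{P}{4}$)
$J = -20250$ ($J = 150 \left(-135\right) = -20250$)
$S{\left(G \right)} = 3 + G$ ($S{\left(G \right)} = G + 3 = 3 + G$)
$\left(b{\left(9 \right)} + S{\left(-6 \right)}\right)^{2} J = \left(\frac{1}{4} \cdot 9 + \left(3 - 6\right)\right)^{2} \left(-20250\right) = \left(\frac{9}{4} - 3\right)^{2} \left(-20250\right) = \left(- \frac{3}{4}\right)^{2} \left(-20250\right) = \frac{9}{16} \left(-20250\right) = - \frac{91125}{8}$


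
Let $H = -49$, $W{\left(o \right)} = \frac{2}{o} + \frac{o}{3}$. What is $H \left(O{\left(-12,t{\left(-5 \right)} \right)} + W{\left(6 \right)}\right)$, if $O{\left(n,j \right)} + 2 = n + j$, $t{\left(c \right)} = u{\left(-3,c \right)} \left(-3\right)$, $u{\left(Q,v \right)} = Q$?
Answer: $\frac{392}{3} \approx 130.67$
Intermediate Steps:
$t{\left(c \right)} = 9$ ($t{\left(c \right)} = \left(-3\right) \left(-3\right) = 9$)
$O{\left(n,j \right)} = -2 + j + n$ ($O{\left(n,j \right)} = -2 + \left(n + j\right) = -2 + \left(j + n\right) = -2 + j + n$)
$W{\left(o \right)} = \frac{2}{o} + \frac{o}{3}$ ($W{\left(o \right)} = \frac{2}{o} + o \frac{1}{3} = \frac{2}{o} + \frac{o}{3}$)
$H \left(O{\left(-12,t{\left(-5 \right)} \right)} + W{\left(6 \right)}\right) = - 49 \left(\left(-2 + 9 - 12\right) + \left(\frac{2}{6} + \frac{1}{3} \cdot 6\right)\right) = - 49 \left(-5 + \left(2 \cdot \frac{1}{6} + 2\right)\right) = - 49 \left(-5 + \left(\frac{1}{3} + 2\right)\right) = - 49 \left(-5 + \frac{7}{3}\right) = \left(-49\right) \left(- \frac{8}{3}\right) = \frac{392}{3}$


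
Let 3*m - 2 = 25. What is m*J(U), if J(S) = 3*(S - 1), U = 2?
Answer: 27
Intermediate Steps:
m = 9 (m = 2/3 + (1/3)*25 = 2/3 + 25/3 = 9)
J(S) = -3 + 3*S (J(S) = 3*(-1 + S) = -3 + 3*S)
m*J(U) = 9*(-3 + 3*2) = 9*(-3 + 6) = 9*3 = 27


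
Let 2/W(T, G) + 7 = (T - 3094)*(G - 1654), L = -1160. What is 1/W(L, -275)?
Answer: 8205959/2 ≈ 4.1030e+6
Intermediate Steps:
W(T, G) = 2/(-7 + (-3094 + T)*(-1654 + G)) (W(T, G) = 2/(-7 + (T - 3094)*(G - 1654)) = 2/(-7 + (-3094 + T)*(-1654 + G)))
1/W(L, -275) = 1/(2/(5117469 - 3094*(-275) - 1654*(-1160) - 275*(-1160))) = 1/(2/(5117469 + 850850 + 1918640 + 319000)) = 1/(2/8205959) = 8205959/2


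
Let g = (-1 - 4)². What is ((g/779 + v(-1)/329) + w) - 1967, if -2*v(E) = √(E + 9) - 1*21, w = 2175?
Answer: 15235695/73226 - √2/329 ≈ 208.06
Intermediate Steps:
g = 25 (g = (-5)² = 25)
v(E) = 21/2 - √(9 + E)/2 (v(E) = -(√(E + 9) - 1*21)/2 = -(√(9 + E) - 21)/2 = -(-21 + √(9 + E))/2 = 21/2 - √(9 + E)/2)
((g/779 + v(-1)/329) + w) - 1967 = ((25/779 + (21/2 - √(9 - 1)/2)/329) + 2175) - 1967 = ((25*(1/779) + (21/2 - √2)*(1/329)) + 2175) - 1967 = ((25/779 + (21/2 - √2)*(1/329)) + 2175) - 1967 = ((25/779 + (3/94 - √2/329)) + 2175) - 1967 = ((4687/73226 - √2/329) + 2175) - 1967 = (159271237/73226 - √2/329) - 1967 = 15235695/73226 - √2/329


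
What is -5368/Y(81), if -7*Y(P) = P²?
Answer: 37576/6561 ≈ 5.7272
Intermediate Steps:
Y(P) = -P²/7
-5368/Y(81) = -5368/((-⅐*81²)) = -5368/((-⅐*6561)) = -5368/(-6561/7) = -5368*(-7/6561) = 37576/6561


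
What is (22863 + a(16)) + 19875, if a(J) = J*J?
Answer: 42994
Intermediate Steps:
a(J) = J²
(22863 + a(16)) + 19875 = (22863 + 16²) + 19875 = (22863 + 256) + 19875 = 23119 + 19875 = 42994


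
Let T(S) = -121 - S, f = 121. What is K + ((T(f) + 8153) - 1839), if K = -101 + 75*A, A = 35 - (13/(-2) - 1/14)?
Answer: 63622/7 ≈ 9088.9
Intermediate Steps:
A = 291/7 (A = 35 - (13*(-½) - 1*1/14) = 35 - (-13/2 - 1/14) = 35 - 1*(-46/7) = 35 + 46/7 = 291/7 ≈ 41.571)
K = 21118/7 (K = -101 + 75*(291/7) = -101 + 21825/7 = 21118/7 ≈ 3016.9)
K + ((T(f) + 8153) - 1839) = 21118/7 + (((-121 - 1*121) + 8153) - 1839) = 21118/7 + (((-121 - 121) + 8153) - 1839) = 21118/7 + ((-242 + 8153) - 1839) = 21118/7 + (7911 - 1839) = 21118/7 + 6072 = 63622/7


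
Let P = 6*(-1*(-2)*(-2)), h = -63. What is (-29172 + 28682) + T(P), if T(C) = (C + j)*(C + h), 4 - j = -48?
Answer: -2926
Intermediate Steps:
j = 52 (j = 4 - 1*(-48) = 4 + 48 = 52)
P = -24 (P = 6*(2*(-2)) = 6*(-4) = -24)
T(C) = (-63 + C)*(52 + C) (T(C) = (C + 52)*(C - 63) = (52 + C)*(-63 + C) = (-63 + C)*(52 + C))
(-29172 + 28682) + T(P) = (-29172 + 28682) + (-3276 + (-24)² - 11*(-24)) = -490 + (-3276 + 576 + 264) = -490 - 2436 = -2926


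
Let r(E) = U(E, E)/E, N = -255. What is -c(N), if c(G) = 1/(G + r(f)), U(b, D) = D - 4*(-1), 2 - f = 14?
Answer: 3/763 ≈ 0.0039319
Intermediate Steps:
f = -12 (f = 2 - 1*14 = 2 - 14 = -12)
U(b, D) = 4 + D (U(b, D) = D + 4 = 4 + D)
r(E) = (4 + E)/E
c(G) = 1/(⅔ + G) (c(G) = 1/(G + (4 - 12)/(-12)) = 1/(G - 1/12*(-8)) = 1/(G + ⅔) = 1/(⅔ + G))
-c(N) = -3/(2 + 3*(-255)) = -3/(2 - 765) = -3/(-763) = -3*(-1)/763 = -1*(-3/763) = 3/763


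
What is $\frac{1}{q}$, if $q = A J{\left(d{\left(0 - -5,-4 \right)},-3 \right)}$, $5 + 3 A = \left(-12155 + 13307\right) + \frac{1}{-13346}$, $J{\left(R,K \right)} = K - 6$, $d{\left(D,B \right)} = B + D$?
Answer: $- \frac{13346}{45923583} \approx -0.00029061$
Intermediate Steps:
$J{\left(R,K \right)} = -6 + K$
$A = \frac{15307861}{40038}$ ($A = - \frac{5}{3} + \frac{\left(-12155 + 13307\right) + \frac{1}{-13346}}{3} = - \frac{5}{3} + \frac{1152 - \frac{1}{13346}}{3} = - \frac{5}{3} + \frac{1}{3} \cdot \frac{15374591}{13346} = - \frac{5}{3} + \frac{15374591}{40038} = \frac{15307861}{40038} \approx 382.33$)
$q = - \frac{45923583}{13346}$ ($q = \frac{15307861 \left(-6 - 3\right)}{40038} = \frac{15307861}{40038} \left(-9\right) = - \frac{45923583}{13346} \approx -3441.0$)
$\frac{1}{q} = \frac{1}{- \frac{45923583}{13346}} = - \frac{13346}{45923583}$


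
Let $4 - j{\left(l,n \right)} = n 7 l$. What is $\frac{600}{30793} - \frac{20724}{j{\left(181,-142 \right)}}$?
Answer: $- \frac{265101666}{2770107487} \approx -0.095701$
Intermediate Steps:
$j{\left(l,n \right)} = 4 - 7 l n$ ($j{\left(l,n \right)} = 4 - n 7 l = 4 - 7 n l = 4 - 7 l n$)
$\frac{600}{30793} - \frac{20724}{j{\left(181,-142 \right)}} = \frac{600}{30793} - \frac{20724}{4 - 1267 \left(-142\right)} = 600 \cdot \frac{1}{30793} - \frac{20724}{4 + 179914} = \frac{600}{30793} - \frac{20724}{179918} = \frac{600}{30793} - \frac{10362}{89959} = - \frac{265101666}{2770107487}$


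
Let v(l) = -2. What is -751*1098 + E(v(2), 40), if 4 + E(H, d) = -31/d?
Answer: -32984111/40 ≈ -8.2460e+5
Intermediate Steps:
E(H, d) = -4 - 31/d
-751*1098 + E(v(2), 40) = -751*1098 + (-4 - 31/40) = -824598 + (-4 - 31*1/40) = -824598 + (-4 - 31/40) = -824598 - 191/40 = -32984111/40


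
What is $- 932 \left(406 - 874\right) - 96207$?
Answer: $339969$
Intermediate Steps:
$- 932 \left(406 - 874\right) - 96207 = \left(-932\right) \left(-468\right) - 96207 = 436176 - 96207 = 339969$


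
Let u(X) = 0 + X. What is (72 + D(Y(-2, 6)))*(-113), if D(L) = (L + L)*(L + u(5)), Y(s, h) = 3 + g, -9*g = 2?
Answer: -1054516/81 ≈ -13019.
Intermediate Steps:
g = -2/9 (g = -1/9*2 = -2/9 ≈ -0.22222)
u(X) = X
Y(s, h) = 25/9 (Y(s, h) = 3 - 2/9 = 25/9)
D(L) = 2*L*(5 + L) (D(L) = (L + L)*(L + 5) = (2*L)*(5 + L) = 2*L*(5 + L))
(72 + D(Y(-2, 6)))*(-113) = (72 + 2*(25/9)*(5 + 25/9))*(-113) = (72 + 2*(25/9)*(70/9))*(-113) = (72 + 3500/81)*(-113) = (9332/81)*(-113) = -1054516/81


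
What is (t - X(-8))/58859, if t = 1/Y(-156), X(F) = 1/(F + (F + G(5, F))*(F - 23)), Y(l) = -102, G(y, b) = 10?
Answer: 8/105063315 ≈ 7.6145e-8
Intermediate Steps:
X(F) = 1/(F + (-23 + F)*(10 + F)) (X(F) = 1/(F + (F + 10)*(F - 23)) = 1/(F + (10 + F)*(-23 + F)) = 1/(F + (-23 + F)*(10 + F)))
t = -1/102 (t = 1/(-102) = -1/102 ≈ -0.0098039)
(t - X(-8))/58859 = (-1/102 - 1/(-230 + (-8)² - 12*(-8)))/58859 = (-1/102 - 1/(-230 + 64 + 96))*(1/58859) = (-1/102 - 1/(-70))*(1/58859) = (-1/102 - 1*(-1/70))*(1/58859) = (-1/102 + 1/70)*(1/58859) = (8/1785)*(1/58859) = 8/105063315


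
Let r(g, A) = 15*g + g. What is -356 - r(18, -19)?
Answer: -644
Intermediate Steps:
r(g, A) = 16*g
-356 - r(18, -19) = -356 - 16*18 = -356 - 1*288 = -356 - 288 = -644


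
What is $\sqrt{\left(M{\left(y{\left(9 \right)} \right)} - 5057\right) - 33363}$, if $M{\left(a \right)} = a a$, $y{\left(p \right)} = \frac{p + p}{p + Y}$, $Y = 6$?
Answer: $\frac{4 i \sqrt{60029}}{5} \approx 196.01 i$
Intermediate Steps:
$y{\left(p \right)} = \frac{2 p}{6 + p}$ ($y{\left(p \right)} = \frac{p + p}{p + 6} = \frac{2 p}{6 + p}$)
$M{\left(a \right)} = a^{2}$
$\sqrt{\left(M{\left(y{\left(9 \right)} \right)} - 5057\right) - 33363} = \sqrt{\left(\left(2 \cdot 9 \frac{1}{6 + 9}\right)^{2} - 5057\right) - 33363} = \sqrt{\left(\left(2 \cdot 9 \cdot \frac{1}{15}\right)^{2} - 5057\right) - 33363} = \sqrt{\left(\left(\frac{6}{5}\right)^{2} - 5057\right) - 33363} = \sqrt{\left(\frac{36}{25} - 5057\right) - 33363} = \sqrt{- \frac{126389}{25} - 33363} = \sqrt{- \frac{960464}{25}} = \frac{4 i \sqrt{60029}}{5}$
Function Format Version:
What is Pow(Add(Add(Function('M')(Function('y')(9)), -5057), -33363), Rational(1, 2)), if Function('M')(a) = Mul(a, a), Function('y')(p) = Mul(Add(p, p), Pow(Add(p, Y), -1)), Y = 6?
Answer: Mul(Rational(4, 5), I, Pow(60029, Rational(1, 2))) ≈ Mul(196.01, I)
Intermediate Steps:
Function('y')(p) = Mul(2, p, Pow(Add(6, p), -1)) (Function('y')(p) = Mul(Add(p, p), Pow(Add(p, 6), -1)) = Mul(Mul(2, p), Pow(Add(6, p), -1)) = Mul(2, p, Pow(Add(6, p), -1)))
Function('M')(a) = Pow(a, 2)
Pow(Add(Add(Function('M')(Function('y')(9)), -5057), -33363), Rational(1, 2)) = Pow(Add(Add(Pow(Mul(2, 9, Pow(Add(6, 9), -1)), 2), -5057), -33363), Rational(1, 2)) = Pow(Add(Add(Pow(Mul(2, 9, Pow(15, -1)), 2), -5057), -33363), Rational(1, 2)) = Pow(Add(Add(Pow(Mul(2, 9, Rational(1, 15)), 2), -5057), -33363), Rational(1, 2)) = Pow(Add(Add(Pow(Rational(6, 5), 2), -5057), -33363), Rational(1, 2)) = Pow(Add(Add(Rational(36, 25), -5057), -33363), Rational(1, 2)) = Pow(Add(Rational(-126389, 25), -33363), Rational(1, 2)) = Pow(Rational(-960464, 25), Rational(1, 2)) = Mul(Rational(4, 5), I, Pow(60029, Rational(1, 2)))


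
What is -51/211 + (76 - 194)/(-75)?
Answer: 21073/15825 ≈ 1.3316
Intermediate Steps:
-51/211 + (76 - 194)/(-75) = -51*1/211 - 118*(-1/75) = -51/211 + 118/75 = 21073/15825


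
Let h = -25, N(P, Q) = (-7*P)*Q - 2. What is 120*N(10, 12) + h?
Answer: -101065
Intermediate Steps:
N(P, Q) = -2 - 7*P*Q (N(P, Q) = -7*P*Q - 2 = -2 - 7*P*Q)
120*N(10, 12) + h = 120*(-2 - 7*10*12) - 25 = 120*(-2 - 840) - 25 = 120*(-842) - 25 = -101040 - 25 = -101065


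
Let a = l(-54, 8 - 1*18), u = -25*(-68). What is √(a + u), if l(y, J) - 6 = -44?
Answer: √1662 ≈ 40.768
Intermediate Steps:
u = 1700
l(y, J) = -38 (l(y, J) = 6 - 44 = -38)
a = -38
√(a + u) = √(-38 + 1700) = √1662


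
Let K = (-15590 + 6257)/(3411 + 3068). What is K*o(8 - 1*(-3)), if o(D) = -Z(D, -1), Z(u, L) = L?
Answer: -9333/6479 ≈ -1.4405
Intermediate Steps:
o(D) = 1 (o(D) = -1*(-1) = 1)
K = -9333/6479 ≈ -1.4405
K*o(8 - 1*(-3)) = -9333/6479*1 = -9333/6479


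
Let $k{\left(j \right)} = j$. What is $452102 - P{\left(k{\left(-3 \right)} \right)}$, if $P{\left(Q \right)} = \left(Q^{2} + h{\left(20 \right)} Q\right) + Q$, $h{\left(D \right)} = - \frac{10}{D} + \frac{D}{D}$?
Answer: $\frac{904195}{2} \approx 4.521 \cdot 10^{5}$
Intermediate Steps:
$h{\left(D \right)} = 1 - \frac{10}{D}$ ($h{\left(D \right)} = - \frac{10}{D} + 1 = 1 - \frac{10}{D}$)
$P{\left(Q \right)} = Q^{2} + \frac{3 Q}{2}$ ($P{\left(Q \right)} = \left(Q^{2} + \frac{-10 + 20}{20} Q\right) + Q = \left(Q^{2} + \frac{1}{20} \cdot 10 Q\right) + Q = \left(Q^{2} + \frac{Q}{2}\right) + Q = Q^{2} + \frac{3 Q}{2}$)
$452102 - P{\left(k{\left(-3 \right)} \right)} = 452102 - \frac{1}{2} \left(-3\right) \left(3 + 2 \left(-3\right)\right) = 452102 - \frac{1}{2} \left(-3\right) \left(3 - 6\right) = 452102 - \frac{1}{2} \left(-3\right) \left(-3\right) = 452102 - \frac{9}{2} = \frac{904195}{2}$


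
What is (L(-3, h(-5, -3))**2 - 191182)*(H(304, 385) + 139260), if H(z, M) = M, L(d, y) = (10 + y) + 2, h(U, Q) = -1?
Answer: -26680713345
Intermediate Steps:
L(d, y) = 12 + y
(L(-3, h(-5, -3))**2 - 191182)*(H(304, 385) + 139260) = ((12 - 1)**2 - 191182)*(385 + 139260) = (11**2 - 191182)*139645 = (121 - 191182)*139645 = -191061*139645 = -26680713345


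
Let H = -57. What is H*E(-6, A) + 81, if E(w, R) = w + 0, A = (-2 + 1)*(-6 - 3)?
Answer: 423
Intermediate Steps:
A = 9 (A = -1*(-9) = 9)
E(w, R) = w
H*E(-6, A) + 81 = -57*(-6) + 81 = 342 + 81 = 423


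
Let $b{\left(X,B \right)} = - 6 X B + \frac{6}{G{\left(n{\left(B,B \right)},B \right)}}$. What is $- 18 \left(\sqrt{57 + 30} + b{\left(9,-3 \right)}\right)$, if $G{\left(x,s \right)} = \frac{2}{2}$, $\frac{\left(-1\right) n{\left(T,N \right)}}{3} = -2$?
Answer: $-3024 - 18 \sqrt{87} \approx -3191.9$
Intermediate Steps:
$n{\left(T,N \right)} = 6$ ($n{\left(T,N \right)} = \left(-3\right) \left(-2\right) = 6$)
$G{\left(x,s \right)} = 1$ ($G{\left(x,s \right)} = 2 \cdot \frac{1}{2} = 1$)
$b{\left(X,B \right)} = 6 - 6 B X$ ($b{\left(X,B \right)} = - 6 X B + \frac{6}{1} = - 6 B X + 6 \cdot 1 = - 6 B X + 6 = 6 - 6 B X$)
$- 18 \left(\sqrt{57 + 30} + b{\left(9,-3 \right)}\right) = - 18 \left(\sqrt{57 + 30} - \left(-6 - 162\right)\right) = - 18 \left(\sqrt{87} + \left(6 + 162\right)\right) = - 18 \left(\sqrt{87} + 168\right) = - 18 \left(168 + \sqrt{87}\right) = -3024 - 18 \sqrt{87}$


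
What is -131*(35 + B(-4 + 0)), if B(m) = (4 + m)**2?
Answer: -4585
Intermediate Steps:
-131*(35 + B(-4 + 0)) = -131*(35 + (4 + (-4 + 0))**2) = -131*(35 + (4 - 4)**2) = -131*(35 + 0**2) = -131*(35 + 0) = -131*35 = -4585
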